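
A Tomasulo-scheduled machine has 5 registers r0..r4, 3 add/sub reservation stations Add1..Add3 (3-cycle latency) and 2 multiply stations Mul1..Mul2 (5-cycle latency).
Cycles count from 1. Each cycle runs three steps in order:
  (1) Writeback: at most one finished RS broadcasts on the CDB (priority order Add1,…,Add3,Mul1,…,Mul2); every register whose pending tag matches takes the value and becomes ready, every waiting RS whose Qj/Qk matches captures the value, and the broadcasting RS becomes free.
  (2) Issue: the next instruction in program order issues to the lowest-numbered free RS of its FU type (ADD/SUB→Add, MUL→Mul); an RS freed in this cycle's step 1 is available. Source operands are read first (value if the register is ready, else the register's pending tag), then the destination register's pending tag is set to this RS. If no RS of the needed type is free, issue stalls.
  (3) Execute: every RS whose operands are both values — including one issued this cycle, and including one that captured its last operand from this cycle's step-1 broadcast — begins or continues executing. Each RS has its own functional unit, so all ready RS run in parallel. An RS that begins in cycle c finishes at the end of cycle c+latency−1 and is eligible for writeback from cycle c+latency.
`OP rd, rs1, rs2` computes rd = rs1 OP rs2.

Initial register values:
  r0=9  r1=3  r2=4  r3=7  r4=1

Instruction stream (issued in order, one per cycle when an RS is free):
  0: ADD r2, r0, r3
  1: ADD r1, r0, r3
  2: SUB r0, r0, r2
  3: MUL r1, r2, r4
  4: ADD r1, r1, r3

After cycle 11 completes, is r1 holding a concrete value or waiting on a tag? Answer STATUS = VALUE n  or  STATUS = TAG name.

c1: issue ADD r2<-Add1 | r0:9,r1:3,r2:Add1,r3:7,r4:1
c2: issue ADD r1<-Add2 | r0:9,r1:Add2,r2:Add1,r3:7,r4:1
c3: issue SUB r0<-Add3 | r0:Add3,r1:Add2,r2:Add1,r3:7,r4:1
c4: CDB Add1=16; issue MUL r1<-Mul1 | r0:Add3,r1:Mul1,r2:16,r3:7,r4:1
c5: CDB Add2=16; issue ADD r1<-Add1 | r0:Add3,r1:Add1,r2:16,r3:7,r4:1
c6: - | r0:Add3,r1:Add1,r2:16,r3:7,r4:1
c7: CDB Add3=-7 | r0:-7,r1:Add1,r2:16,r3:7,r4:1
c8: - | r0:-7,r1:Add1,r2:16,r3:7,r4:1
c9: CDB Mul1=16 | r0:-7,r1:Add1,r2:16,r3:7,r4:1
c10: - | r0:-7,r1:Add1,r2:16,r3:7,r4:1
c11: - | r0:-7,r1:Add1,r2:16,r3:7,r4:1

STATUS = TAG Add1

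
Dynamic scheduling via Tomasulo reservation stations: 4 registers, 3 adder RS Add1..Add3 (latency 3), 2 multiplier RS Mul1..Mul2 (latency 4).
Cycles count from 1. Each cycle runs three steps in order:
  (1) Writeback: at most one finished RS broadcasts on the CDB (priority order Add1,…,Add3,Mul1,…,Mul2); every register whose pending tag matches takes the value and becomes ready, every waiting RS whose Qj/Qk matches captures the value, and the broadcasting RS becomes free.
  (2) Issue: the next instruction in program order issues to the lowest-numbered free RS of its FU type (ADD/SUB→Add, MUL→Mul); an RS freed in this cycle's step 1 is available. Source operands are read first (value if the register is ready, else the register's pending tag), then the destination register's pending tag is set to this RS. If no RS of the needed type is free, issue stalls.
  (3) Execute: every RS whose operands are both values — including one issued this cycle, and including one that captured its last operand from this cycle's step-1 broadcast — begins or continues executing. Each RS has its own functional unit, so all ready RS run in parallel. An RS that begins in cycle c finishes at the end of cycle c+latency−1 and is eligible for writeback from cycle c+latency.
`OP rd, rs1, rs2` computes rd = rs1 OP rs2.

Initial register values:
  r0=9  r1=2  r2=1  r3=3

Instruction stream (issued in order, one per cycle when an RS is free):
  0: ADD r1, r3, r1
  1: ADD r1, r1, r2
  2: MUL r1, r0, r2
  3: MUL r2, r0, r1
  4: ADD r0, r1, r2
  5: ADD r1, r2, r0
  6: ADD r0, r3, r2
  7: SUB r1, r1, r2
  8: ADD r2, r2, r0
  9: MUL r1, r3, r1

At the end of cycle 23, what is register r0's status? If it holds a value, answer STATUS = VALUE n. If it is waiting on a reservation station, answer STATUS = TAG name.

cycle 1: issue ADD r1<-Add1 // r0:9,r1:Add1,r2:1,r3:3
cycle 2: issue ADD r1<-Add2 // r0:9,r1:Add2,r2:1,r3:3
cycle 3: issue MUL r1<-Mul1 // r0:9,r1:Mul1,r2:1,r3:3
cycle 4: CDB Add1=5; issue MUL r2<-Mul2 // r0:9,r1:Mul1,r2:Mul2,r3:3
cycle 5: issue ADD r0<-Add1 // r0:Add1,r1:Mul1,r2:Mul2,r3:3
cycle 6: issue ADD r1<-Add3 // r0:Add1,r1:Add3,r2:Mul2,r3:3
cycle 7: CDB Add2=6; issue ADD r0<-Add2 // r0:Add2,r1:Add3,r2:Mul2,r3:3
cycle 8: CDB Mul1=9; stall // r0:Add2,r1:Add3,r2:Mul2,r3:3
cycle 9: stall // r0:Add2,r1:Add3,r2:Mul2,r3:3
cycle 10: stall // r0:Add2,r1:Add3,r2:Mul2,r3:3
cycle 11: stall // r0:Add2,r1:Add3,r2:Mul2,r3:3
cycle 12: CDB Mul2=81; stall // r0:Add2,r1:Add3,r2:81,r3:3
cycle 13: stall // r0:Add2,r1:Add3,r2:81,r3:3
cycle 14: stall // r0:Add2,r1:Add3,r2:81,r3:3
cycle 15: CDB Add1=90; issue SUB r1<-Add1 // r0:Add2,r1:Add1,r2:81,r3:3
cycle 16: CDB Add2=84; issue ADD r2<-Add2 // r0:84,r1:Add1,r2:Add2,r3:3
cycle 17: issue MUL r1<-Mul1 // r0:84,r1:Mul1,r2:Add2,r3:3
cycle 18: CDB Add3=171 // r0:84,r1:Mul1,r2:Add2,r3:3
cycle 19: CDB Add2=165 // r0:84,r1:Mul1,r2:165,r3:3
cycle 20: - // r0:84,r1:Mul1,r2:165,r3:3
cycle 21: CDB Add1=90 // r0:84,r1:Mul1,r2:165,r3:3
cycle 22: - // r0:84,r1:Mul1,r2:165,r3:3
cycle 23: - // r0:84,r1:Mul1,r2:165,r3:3

STATUS = VALUE 84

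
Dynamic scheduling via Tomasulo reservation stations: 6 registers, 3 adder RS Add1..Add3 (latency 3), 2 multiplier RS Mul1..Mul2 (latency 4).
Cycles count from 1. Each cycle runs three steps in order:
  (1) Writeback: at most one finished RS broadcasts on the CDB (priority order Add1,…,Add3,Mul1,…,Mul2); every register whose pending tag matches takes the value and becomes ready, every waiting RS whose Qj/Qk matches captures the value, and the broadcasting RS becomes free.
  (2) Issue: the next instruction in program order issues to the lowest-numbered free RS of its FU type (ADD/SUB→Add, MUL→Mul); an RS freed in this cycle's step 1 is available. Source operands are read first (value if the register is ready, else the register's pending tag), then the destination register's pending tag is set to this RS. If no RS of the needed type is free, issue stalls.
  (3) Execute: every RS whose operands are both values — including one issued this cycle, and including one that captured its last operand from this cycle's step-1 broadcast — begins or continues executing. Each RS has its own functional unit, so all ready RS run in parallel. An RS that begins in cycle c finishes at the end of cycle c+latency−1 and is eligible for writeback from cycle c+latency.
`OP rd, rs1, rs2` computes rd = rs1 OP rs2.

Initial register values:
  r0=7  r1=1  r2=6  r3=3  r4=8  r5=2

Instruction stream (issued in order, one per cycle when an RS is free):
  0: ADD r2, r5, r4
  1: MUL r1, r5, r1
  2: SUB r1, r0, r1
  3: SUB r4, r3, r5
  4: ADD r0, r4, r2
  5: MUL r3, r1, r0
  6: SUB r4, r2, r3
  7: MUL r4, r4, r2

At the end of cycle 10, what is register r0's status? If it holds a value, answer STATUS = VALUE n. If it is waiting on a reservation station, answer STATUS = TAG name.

STATUS = VALUE 11

cycle 1: issue ADD r2<-Add1 // r0:7,r1:1,r2:Add1,r3:3,r4:8,r5:2
cycle 2: issue MUL r1<-Mul1 // r0:7,r1:Mul1,r2:Add1,r3:3,r4:8,r5:2
cycle 3: issue SUB r1<-Add2 // r0:7,r1:Add2,r2:Add1,r3:3,r4:8,r5:2
cycle 4: CDB Add1=10; issue SUB r4<-Add1 // r0:7,r1:Add2,r2:10,r3:3,r4:Add1,r5:2
cycle 5: issue ADD r0<-Add3 // r0:Add3,r1:Add2,r2:10,r3:3,r4:Add1,r5:2
cycle 6: CDB Mul1=2; issue MUL r3<-Mul1 // r0:Add3,r1:Add2,r2:10,r3:Mul1,r4:Add1,r5:2
cycle 7: CDB Add1=1; issue SUB r4<-Add1 // r0:Add3,r1:Add2,r2:10,r3:Mul1,r4:Add1,r5:2
cycle 8: issue MUL r4<-Mul2 // r0:Add3,r1:Add2,r2:10,r3:Mul1,r4:Mul2,r5:2
cycle 9: CDB Add2=5 // r0:Add3,r1:5,r2:10,r3:Mul1,r4:Mul2,r5:2
cycle 10: CDB Add3=11 // r0:11,r1:5,r2:10,r3:Mul1,r4:Mul2,r5:2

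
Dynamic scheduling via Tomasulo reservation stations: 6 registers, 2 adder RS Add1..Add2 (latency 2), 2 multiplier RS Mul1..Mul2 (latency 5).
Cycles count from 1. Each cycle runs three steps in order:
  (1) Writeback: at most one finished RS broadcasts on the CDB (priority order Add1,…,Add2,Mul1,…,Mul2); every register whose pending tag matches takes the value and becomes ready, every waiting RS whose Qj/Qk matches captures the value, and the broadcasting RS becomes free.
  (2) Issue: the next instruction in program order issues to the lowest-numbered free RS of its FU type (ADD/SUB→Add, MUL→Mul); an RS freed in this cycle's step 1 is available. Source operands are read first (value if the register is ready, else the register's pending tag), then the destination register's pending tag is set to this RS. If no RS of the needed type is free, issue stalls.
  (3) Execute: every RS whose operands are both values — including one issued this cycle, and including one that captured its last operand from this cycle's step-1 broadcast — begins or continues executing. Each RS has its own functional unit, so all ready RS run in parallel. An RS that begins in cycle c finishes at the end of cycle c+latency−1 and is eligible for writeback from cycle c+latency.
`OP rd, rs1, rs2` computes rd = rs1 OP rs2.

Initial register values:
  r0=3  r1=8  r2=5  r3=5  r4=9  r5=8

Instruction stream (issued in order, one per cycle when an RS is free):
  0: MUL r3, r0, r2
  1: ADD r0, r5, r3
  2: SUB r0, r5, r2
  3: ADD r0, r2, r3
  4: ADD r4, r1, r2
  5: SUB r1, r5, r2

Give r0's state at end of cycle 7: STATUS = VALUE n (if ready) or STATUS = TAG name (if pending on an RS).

STATUS = TAG Add2

cycle 1: issue MUL r3<-Mul1 // r0:3,r1:8,r2:5,r3:Mul1,r4:9,r5:8
cycle 2: issue ADD r0<-Add1 // r0:Add1,r1:8,r2:5,r3:Mul1,r4:9,r5:8
cycle 3: issue SUB r0<-Add2 // r0:Add2,r1:8,r2:5,r3:Mul1,r4:9,r5:8
cycle 4: stall // r0:Add2,r1:8,r2:5,r3:Mul1,r4:9,r5:8
cycle 5: CDB Add2=3; issue ADD r0<-Add2 // r0:Add2,r1:8,r2:5,r3:Mul1,r4:9,r5:8
cycle 6: CDB Mul1=15; stall // r0:Add2,r1:8,r2:5,r3:15,r4:9,r5:8
cycle 7: stall // r0:Add2,r1:8,r2:5,r3:15,r4:9,r5:8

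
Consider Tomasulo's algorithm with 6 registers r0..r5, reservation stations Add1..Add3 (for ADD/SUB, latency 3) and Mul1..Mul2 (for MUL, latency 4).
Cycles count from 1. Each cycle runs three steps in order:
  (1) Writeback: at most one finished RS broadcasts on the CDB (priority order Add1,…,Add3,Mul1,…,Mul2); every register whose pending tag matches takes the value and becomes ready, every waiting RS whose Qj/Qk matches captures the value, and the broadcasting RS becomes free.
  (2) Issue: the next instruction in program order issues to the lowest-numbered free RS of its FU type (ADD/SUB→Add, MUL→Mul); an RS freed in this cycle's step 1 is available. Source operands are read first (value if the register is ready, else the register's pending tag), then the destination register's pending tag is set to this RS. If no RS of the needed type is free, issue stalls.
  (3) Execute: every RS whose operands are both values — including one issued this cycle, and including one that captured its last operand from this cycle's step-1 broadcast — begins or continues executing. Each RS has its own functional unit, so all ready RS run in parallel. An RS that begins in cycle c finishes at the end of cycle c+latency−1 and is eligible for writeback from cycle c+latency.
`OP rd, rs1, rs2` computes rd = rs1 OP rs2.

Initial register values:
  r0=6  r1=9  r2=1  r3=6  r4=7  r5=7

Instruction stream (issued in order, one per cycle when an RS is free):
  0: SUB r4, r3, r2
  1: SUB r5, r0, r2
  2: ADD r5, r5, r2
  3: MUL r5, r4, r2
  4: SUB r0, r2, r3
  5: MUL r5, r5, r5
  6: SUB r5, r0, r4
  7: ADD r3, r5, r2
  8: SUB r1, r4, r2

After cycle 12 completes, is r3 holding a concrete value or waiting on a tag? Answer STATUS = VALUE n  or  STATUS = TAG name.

STATUS = TAG Add1

c1: issue SUB r4<-Add1 | r0:6,r1:9,r2:1,r3:6,r4:Add1,r5:7
c2: issue SUB r5<-Add2 | r0:6,r1:9,r2:1,r3:6,r4:Add1,r5:Add2
c3: issue ADD r5<-Add3 | r0:6,r1:9,r2:1,r3:6,r4:Add1,r5:Add3
c4: CDB Add1=5; issue MUL r5<-Mul1 | r0:6,r1:9,r2:1,r3:6,r4:5,r5:Mul1
c5: CDB Add2=5; issue SUB r0<-Add1 | r0:Add1,r1:9,r2:1,r3:6,r4:5,r5:Mul1
c6: issue MUL r5<-Mul2 | r0:Add1,r1:9,r2:1,r3:6,r4:5,r5:Mul2
c7: issue SUB r5<-Add2 | r0:Add1,r1:9,r2:1,r3:6,r4:5,r5:Add2
c8: CDB Add1=-5; issue ADD r3<-Add1 | r0:-5,r1:9,r2:1,r3:Add1,r4:5,r5:Add2
c9: CDB Add3=6; issue SUB r1<-Add3 | r0:-5,r1:Add3,r2:1,r3:Add1,r4:5,r5:Add2
c10: CDB Mul1=5 | r0:-5,r1:Add3,r2:1,r3:Add1,r4:5,r5:Add2
c11: CDB Add2=-10 | r0:-5,r1:Add3,r2:1,r3:Add1,r4:5,r5:-10
c12: CDB Add3=4 | r0:-5,r1:4,r2:1,r3:Add1,r4:5,r5:-10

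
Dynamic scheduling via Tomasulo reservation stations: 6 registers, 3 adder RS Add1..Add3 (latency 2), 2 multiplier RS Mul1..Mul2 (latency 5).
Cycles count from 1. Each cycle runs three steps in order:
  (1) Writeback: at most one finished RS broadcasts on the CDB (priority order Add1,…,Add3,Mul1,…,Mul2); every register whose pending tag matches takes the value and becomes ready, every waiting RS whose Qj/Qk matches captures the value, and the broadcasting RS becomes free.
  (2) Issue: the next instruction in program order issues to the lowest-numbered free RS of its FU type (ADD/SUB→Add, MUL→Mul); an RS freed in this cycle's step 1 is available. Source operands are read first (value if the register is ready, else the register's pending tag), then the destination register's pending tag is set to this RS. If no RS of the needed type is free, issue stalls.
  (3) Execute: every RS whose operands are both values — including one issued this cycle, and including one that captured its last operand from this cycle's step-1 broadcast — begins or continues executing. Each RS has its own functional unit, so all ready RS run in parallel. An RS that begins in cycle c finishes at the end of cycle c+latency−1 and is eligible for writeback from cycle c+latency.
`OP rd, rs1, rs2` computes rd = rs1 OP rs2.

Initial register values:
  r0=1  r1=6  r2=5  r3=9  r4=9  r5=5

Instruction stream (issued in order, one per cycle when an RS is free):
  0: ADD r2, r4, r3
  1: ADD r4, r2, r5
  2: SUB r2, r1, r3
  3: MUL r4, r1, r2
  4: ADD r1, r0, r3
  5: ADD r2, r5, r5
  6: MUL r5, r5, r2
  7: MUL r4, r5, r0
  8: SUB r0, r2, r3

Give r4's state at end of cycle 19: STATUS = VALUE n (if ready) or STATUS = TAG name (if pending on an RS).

STATUS = VALUE 50

  c1: issue ADD r2<-Add1  regs: r0:1,r1:6,r2:Add1,r3:9,r4:9,r5:5
  c2: issue ADD r4<-Add2  regs: r0:1,r1:6,r2:Add1,r3:9,r4:Add2,r5:5
  c3: CDB Add1=18; issue SUB r2<-Add1  regs: r0:1,r1:6,r2:Add1,r3:9,r4:Add2,r5:5
  c4: issue MUL r4<-Mul1  regs: r0:1,r1:6,r2:Add1,r3:9,r4:Mul1,r5:5
  c5: CDB Add1=-3; issue ADD r1<-Add1  regs: r0:1,r1:Add1,r2:-3,r3:9,r4:Mul1,r5:5
  c6: CDB Add2=23; issue ADD r2<-Add2  regs: r0:1,r1:Add1,r2:Add2,r3:9,r4:Mul1,r5:5
  c7: CDB Add1=10; issue MUL r5<-Mul2  regs: r0:1,r1:10,r2:Add2,r3:9,r4:Mul1,r5:Mul2
  c8: CDB Add2=10; stall  regs: r0:1,r1:10,r2:10,r3:9,r4:Mul1,r5:Mul2
  c9: stall  regs: r0:1,r1:10,r2:10,r3:9,r4:Mul1,r5:Mul2
  c10: CDB Mul1=-18; issue MUL r4<-Mul1  regs: r0:1,r1:10,r2:10,r3:9,r4:Mul1,r5:Mul2
  c11: issue SUB r0<-Add1  regs: r0:Add1,r1:10,r2:10,r3:9,r4:Mul1,r5:Mul2
  c12: -  regs: r0:Add1,r1:10,r2:10,r3:9,r4:Mul1,r5:Mul2
  c13: CDB Add1=1  regs: r0:1,r1:10,r2:10,r3:9,r4:Mul1,r5:Mul2
  c14: CDB Mul2=50  regs: r0:1,r1:10,r2:10,r3:9,r4:Mul1,r5:50
  c15: -  regs: r0:1,r1:10,r2:10,r3:9,r4:Mul1,r5:50
  c16: -  regs: r0:1,r1:10,r2:10,r3:9,r4:Mul1,r5:50
  c17: -  regs: r0:1,r1:10,r2:10,r3:9,r4:Mul1,r5:50
  c18: -  regs: r0:1,r1:10,r2:10,r3:9,r4:Mul1,r5:50
  c19: CDB Mul1=50  regs: r0:1,r1:10,r2:10,r3:9,r4:50,r5:50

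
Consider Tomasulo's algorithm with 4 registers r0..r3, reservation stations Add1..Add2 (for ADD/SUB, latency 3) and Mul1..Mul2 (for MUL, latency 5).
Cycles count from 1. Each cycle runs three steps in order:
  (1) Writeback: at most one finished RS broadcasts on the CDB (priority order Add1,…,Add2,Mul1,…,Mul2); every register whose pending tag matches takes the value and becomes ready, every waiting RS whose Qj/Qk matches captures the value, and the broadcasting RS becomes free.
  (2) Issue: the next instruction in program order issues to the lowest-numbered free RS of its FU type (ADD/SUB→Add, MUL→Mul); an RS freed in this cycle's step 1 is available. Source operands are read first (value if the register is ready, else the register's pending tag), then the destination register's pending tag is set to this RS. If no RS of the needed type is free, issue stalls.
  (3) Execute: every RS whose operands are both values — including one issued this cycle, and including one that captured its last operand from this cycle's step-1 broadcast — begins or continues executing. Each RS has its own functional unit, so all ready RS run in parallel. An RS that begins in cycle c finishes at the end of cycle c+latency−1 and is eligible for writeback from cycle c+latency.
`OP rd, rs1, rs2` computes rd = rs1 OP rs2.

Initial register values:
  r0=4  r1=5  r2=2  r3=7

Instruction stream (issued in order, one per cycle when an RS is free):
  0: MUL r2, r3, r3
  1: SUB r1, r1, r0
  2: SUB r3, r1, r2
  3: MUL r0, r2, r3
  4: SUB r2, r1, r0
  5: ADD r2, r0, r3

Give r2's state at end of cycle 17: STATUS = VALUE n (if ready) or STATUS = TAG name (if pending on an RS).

STATUS = TAG Add2

  c1: issue MUL r2<-Mul1  regs: r0:4,r1:5,r2:Mul1,r3:7
  c2: issue SUB r1<-Add1  regs: r0:4,r1:Add1,r2:Mul1,r3:7
  c3: issue SUB r3<-Add2  regs: r0:4,r1:Add1,r2:Mul1,r3:Add2
  c4: issue MUL r0<-Mul2  regs: r0:Mul2,r1:Add1,r2:Mul1,r3:Add2
  c5: CDB Add1=1; issue SUB r2<-Add1  regs: r0:Mul2,r1:1,r2:Add1,r3:Add2
  c6: CDB Mul1=49; stall  regs: r0:Mul2,r1:1,r2:Add1,r3:Add2
  c7: stall  regs: r0:Mul2,r1:1,r2:Add1,r3:Add2
  c8: stall  regs: r0:Mul2,r1:1,r2:Add1,r3:Add2
  c9: CDB Add2=-48; issue ADD r2<-Add2  regs: r0:Mul2,r1:1,r2:Add2,r3:-48
  c10: -  regs: r0:Mul2,r1:1,r2:Add2,r3:-48
  c11: -  regs: r0:Mul2,r1:1,r2:Add2,r3:-48
  c12: -  regs: r0:Mul2,r1:1,r2:Add2,r3:-48
  c13: -  regs: r0:Mul2,r1:1,r2:Add2,r3:-48
  c14: CDB Mul2=-2352  regs: r0:-2352,r1:1,r2:Add2,r3:-48
  c15: -  regs: r0:-2352,r1:1,r2:Add2,r3:-48
  c16: -  regs: r0:-2352,r1:1,r2:Add2,r3:-48
  c17: CDB Add1=2353  regs: r0:-2352,r1:1,r2:Add2,r3:-48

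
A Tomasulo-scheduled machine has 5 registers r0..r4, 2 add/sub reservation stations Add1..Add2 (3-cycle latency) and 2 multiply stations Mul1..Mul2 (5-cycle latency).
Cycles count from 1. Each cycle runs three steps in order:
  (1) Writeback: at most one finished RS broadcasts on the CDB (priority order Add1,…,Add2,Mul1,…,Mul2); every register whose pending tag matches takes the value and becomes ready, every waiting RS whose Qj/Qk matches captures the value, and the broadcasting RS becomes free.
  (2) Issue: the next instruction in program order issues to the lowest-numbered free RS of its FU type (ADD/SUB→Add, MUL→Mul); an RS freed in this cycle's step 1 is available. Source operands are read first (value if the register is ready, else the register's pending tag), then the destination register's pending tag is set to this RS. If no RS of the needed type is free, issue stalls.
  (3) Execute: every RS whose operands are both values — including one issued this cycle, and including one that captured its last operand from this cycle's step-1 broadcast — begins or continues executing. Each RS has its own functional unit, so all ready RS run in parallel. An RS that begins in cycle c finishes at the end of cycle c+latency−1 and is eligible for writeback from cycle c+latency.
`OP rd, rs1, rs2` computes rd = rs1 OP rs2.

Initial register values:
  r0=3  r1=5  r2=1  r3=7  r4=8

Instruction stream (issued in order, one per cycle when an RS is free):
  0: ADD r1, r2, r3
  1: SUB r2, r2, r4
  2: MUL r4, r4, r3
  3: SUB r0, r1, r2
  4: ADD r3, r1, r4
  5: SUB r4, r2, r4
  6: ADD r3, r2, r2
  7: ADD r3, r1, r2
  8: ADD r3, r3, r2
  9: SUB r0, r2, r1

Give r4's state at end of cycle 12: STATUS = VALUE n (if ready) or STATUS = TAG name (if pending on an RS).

  c1: issue ADD r1<-Add1  regs: r0:3,r1:Add1,r2:1,r3:7,r4:8
  c2: issue SUB r2<-Add2  regs: r0:3,r1:Add1,r2:Add2,r3:7,r4:8
  c3: issue MUL r4<-Mul1  regs: r0:3,r1:Add1,r2:Add2,r3:7,r4:Mul1
  c4: CDB Add1=8; issue SUB r0<-Add1  regs: r0:Add1,r1:8,r2:Add2,r3:7,r4:Mul1
  c5: CDB Add2=-7; issue ADD r3<-Add2  regs: r0:Add1,r1:8,r2:-7,r3:Add2,r4:Mul1
  c6: stall  regs: r0:Add1,r1:8,r2:-7,r3:Add2,r4:Mul1
  c7: stall  regs: r0:Add1,r1:8,r2:-7,r3:Add2,r4:Mul1
  c8: CDB Add1=15; issue SUB r4<-Add1  regs: r0:15,r1:8,r2:-7,r3:Add2,r4:Add1
  c9: CDB Mul1=56; stall  regs: r0:15,r1:8,r2:-7,r3:Add2,r4:Add1
  c10: stall  regs: r0:15,r1:8,r2:-7,r3:Add2,r4:Add1
  c11: stall  regs: r0:15,r1:8,r2:-7,r3:Add2,r4:Add1
  c12: CDB Add1=-63; issue ADD r3<-Add1  regs: r0:15,r1:8,r2:-7,r3:Add1,r4:-63

STATUS = VALUE -63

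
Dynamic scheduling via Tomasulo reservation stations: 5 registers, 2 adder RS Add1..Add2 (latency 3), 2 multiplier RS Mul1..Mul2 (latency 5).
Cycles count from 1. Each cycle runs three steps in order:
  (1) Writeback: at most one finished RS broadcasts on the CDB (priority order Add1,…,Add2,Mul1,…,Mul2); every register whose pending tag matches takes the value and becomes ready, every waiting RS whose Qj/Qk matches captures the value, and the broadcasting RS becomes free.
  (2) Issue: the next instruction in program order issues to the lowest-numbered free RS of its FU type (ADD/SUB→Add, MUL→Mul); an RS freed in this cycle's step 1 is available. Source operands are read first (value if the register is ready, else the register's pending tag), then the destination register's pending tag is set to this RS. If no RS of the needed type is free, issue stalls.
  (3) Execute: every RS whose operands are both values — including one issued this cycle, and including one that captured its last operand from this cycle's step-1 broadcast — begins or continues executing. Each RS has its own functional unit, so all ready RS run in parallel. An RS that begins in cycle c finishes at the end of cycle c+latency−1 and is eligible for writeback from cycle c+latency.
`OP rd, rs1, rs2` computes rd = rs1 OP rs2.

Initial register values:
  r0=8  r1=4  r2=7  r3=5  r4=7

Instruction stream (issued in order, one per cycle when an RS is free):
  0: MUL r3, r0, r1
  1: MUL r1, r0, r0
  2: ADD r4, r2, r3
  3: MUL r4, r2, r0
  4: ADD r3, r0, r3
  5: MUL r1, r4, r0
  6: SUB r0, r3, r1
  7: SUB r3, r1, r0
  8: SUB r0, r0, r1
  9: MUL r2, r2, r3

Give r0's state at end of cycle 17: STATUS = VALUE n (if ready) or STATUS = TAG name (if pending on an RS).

STATUS = TAG Add1

c1: issue MUL r3<-Mul1 | r0:8,r1:4,r2:7,r3:Mul1,r4:7
c2: issue MUL r1<-Mul2 | r0:8,r1:Mul2,r2:7,r3:Mul1,r4:7
c3: issue ADD r4<-Add1 | r0:8,r1:Mul2,r2:7,r3:Mul1,r4:Add1
c4: stall | r0:8,r1:Mul2,r2:7,r3:Mul1,r4:Add1
c5: stall | r0:8,r1:Mul2,r2:7,r3:Mul1,r4:Add1
c6: CDB Mul1=32; issue MUL r4<-Mul1 | r0:8,r1:Mul2,r2:7,r3:32,r4:Mul1
c7: CDB Mul2=64; issue ADD r3<-Add2 | r0:8,r1:64,r2:7,r3:Add2,r4:Mul1
c8: issue MUL r1<-Mul2 | r0:8,r1:Mul2,r2:7,r3:Add2,r4:Mul1
c9: CDB Add1=39; issue SUB r0<-Add1 | r0:Add1,r1:Mul2,r2:7,r3:Add2,r4:Mul1
c10: CDB Add2=40; issue SUB r3<-Add2 | r0:Add1,r1:Mul2,r2:7,r3:Add2,r4:Mul1
c11: CDB Mul1=56; stall | r0:Add1,r1:Mul2,r2:7,r3:Add2,r4:56
c12: stall | r0:Add1,r1:Mul2,r2:7,r3:Add2,r4:56
c13: stall | r0:Add1,r1:Mul2,r2:7,r3:Add2,r4:56
c14: stall | r0:Add1,r1:Mul2,r2:7,r3:Add2,r4:56
c15: stall | r0:Add1,r1:Mul2,r2:7,r3:Add2,r4:56
c16: CDB Mul2=448; stall | r0:Add1,r1:448,r2:7,r3:Add2,r4:56
c17: stall | r0:Add1,r1:448,r2:7,r3:Add2,r4:56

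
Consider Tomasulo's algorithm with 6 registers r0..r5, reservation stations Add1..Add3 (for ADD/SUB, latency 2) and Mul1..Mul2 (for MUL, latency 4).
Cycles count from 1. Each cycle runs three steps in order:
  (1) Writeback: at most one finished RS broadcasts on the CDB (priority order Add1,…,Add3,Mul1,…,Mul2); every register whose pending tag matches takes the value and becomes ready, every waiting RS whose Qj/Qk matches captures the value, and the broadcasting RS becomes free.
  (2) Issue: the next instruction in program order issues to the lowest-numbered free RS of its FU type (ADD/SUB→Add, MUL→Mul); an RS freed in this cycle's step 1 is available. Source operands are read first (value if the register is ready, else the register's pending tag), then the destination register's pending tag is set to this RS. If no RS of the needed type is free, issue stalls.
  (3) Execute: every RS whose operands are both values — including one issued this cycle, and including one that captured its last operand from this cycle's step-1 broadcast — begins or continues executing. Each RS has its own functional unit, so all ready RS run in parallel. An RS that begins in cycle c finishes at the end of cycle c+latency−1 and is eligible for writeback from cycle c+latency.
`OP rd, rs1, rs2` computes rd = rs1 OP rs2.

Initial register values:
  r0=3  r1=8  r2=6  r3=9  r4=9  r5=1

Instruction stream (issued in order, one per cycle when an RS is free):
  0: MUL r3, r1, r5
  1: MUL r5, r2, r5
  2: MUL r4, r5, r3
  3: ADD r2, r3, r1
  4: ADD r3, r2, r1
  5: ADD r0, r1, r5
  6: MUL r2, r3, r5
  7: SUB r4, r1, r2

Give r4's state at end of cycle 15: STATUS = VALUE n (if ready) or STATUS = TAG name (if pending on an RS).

STATUS = TAG Add1

c1: issue MUL r3<-Mul1 | r0:3,r1:8,r2:6,r3:Mul1,r4:9,r5:1
c2: issue MUL r5<-Mul2 | r0:3,r1:8,r2:6,r3:Mul1,r4:9,r5:Mul2
c3: stall | r0:3,r1:8,r2:6,r3:Mul1,r4:9,r5:Mul2
c4: stall | r0:3,r1:8,r2:6,r3:Mul1,r4:9,r5:Mul2
c5: CDB Mul1=8; issue MUL r4<-Mul1 | r0:3,r1:8,r2:6,r3:8,r4:Mul1,r5:Mul2
c6: CDB Mul2=6; issue ADD r2<-Add1 | r0:3,r1:8,r2:Add1,r3:8,r4:Mul1,r5:6
c7: issue ADD r3<-Add2 | r0:3,r1:8,r2:Add1,r3:Add2,r4:Mul1,r5:6
c8: CDB Add1=16; issue ADD r0<-Add1 | r0:Add1,r1:8,r2:16,r3:Add2,r4:Mul1,r5:6
c9: issue MUL r2<-Mul2 | r0:Add1,r1:8,r2:Mul2,r3:Add2,r4:Mul1,r5:6
c10: CDB Add1=14; issue SUB r4<-Add1 | r0:14,r1:8,r2:Mul2,r3:Add2,r4:Add1,r5:6
c11: CDB Add2=24 | r0:14,r1:8,r2:Mul2,r3:24,r4:Add1,r5:6
c12: CDB Mul1=48 | r0:14,r1:8,r2:Mul2,r3:24,r4:Add1,r5:6
c13: - | r0:14,r1:8,r2:Mul2,r3:24,r4:Add1,r5:6
c14: - | r0:14,r1:8,r2:Mul2,r3:24,r4:Add1,r5:6
c15: CDB Mul2=144 | r0:14,r1:8,r2:144,r3:24,r4:Add1,r5:6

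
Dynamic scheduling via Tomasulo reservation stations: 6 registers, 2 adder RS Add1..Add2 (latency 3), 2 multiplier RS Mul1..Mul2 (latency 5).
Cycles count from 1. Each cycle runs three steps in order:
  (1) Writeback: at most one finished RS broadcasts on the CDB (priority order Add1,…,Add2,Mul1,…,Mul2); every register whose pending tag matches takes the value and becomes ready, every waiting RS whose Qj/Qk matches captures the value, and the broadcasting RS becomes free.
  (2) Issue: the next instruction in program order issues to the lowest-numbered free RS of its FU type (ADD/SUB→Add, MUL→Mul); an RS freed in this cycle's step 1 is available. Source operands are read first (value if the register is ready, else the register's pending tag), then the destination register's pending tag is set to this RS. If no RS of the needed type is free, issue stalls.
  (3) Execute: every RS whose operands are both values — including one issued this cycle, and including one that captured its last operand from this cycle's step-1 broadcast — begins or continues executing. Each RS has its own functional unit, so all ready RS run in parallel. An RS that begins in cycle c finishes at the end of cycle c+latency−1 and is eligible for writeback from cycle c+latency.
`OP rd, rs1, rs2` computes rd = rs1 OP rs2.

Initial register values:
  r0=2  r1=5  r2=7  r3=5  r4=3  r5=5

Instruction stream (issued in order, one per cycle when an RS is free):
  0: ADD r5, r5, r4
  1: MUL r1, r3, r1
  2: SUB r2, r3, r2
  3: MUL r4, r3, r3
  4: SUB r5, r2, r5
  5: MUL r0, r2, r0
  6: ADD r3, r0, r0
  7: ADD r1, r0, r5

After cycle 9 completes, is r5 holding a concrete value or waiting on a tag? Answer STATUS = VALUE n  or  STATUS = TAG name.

STATUS = VALUE -10

  c1: issue ADD r5<-Add1  regs: r0:2,r1:5,r2:7,r3:5,r4:3,r5:Add1
  c2: issue MUL r1<-Mul1  regs: r0:2,r1:Mul1,r2:7,r3:5,r4:3,r5:Add1
  c3: issue SUB r2<-Add2  regs: r0:2,r1:Mul1,r2:Add2,r3:5,r4:3,r5:Add1
  c4: CDB Add1=8; issue MUL r4<-Mul2  regs: r0:2,r1:Mul1,r2:Add2,r3:5,r4:Mul2,r5:8
  c5: issue SUB r5<-Add1  regs: r0:2,r1:Mul1,r2:Add2,r3:5,r4:Mul2,r5:Add1
  c6: CDB Add2=-2; stall  regs: r0:2,r1:Mul1,r2:-2,r3:5,r4:Mul2,r5:Add1
  c7: CDB Mul1=25; issue MUL r0<-Mul1  regs: r0:Mul1,r1:25,r2:-2,r3:5,r4:Mul2,r5:Add1
  c8: issue ADD r3<-Add2  regs: r0:Mul1,r1:25,r2:-2,r3:Add2,r4:Mul2,r5:Add1
  c9: CDB Add1=-10; issue ADD r1<-Add1  regs: r0:Mul1,r1:Add1,r2:-2,r3:Add2,r4:Mul2,r5:-10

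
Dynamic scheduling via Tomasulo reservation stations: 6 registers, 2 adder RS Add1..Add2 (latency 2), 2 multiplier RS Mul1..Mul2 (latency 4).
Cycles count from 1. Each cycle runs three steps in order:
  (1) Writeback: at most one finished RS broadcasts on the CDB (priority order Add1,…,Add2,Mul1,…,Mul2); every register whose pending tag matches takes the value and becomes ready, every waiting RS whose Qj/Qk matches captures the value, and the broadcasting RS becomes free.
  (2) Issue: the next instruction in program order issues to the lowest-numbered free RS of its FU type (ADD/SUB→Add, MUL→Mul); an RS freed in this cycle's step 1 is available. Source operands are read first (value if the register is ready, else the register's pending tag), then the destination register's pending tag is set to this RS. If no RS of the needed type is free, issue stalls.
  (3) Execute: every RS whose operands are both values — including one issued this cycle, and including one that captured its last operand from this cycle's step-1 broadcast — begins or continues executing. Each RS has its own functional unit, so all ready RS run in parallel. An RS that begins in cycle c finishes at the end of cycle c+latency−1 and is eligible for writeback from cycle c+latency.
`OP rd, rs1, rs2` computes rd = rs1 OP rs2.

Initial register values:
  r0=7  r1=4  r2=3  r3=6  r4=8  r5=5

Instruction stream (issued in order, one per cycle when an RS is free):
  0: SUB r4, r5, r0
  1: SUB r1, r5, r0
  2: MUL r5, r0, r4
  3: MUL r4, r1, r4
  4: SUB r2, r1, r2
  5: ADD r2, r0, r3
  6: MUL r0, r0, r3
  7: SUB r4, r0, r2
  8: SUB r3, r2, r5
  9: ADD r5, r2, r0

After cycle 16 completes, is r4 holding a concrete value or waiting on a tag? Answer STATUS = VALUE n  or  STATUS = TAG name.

  c1: issue SUB r4<-Add1  regs: r0:7,r1:4,r2:3,r3:6,r4:Add1,r5:5
  c2: issue SUB r1<-Add2  regs: r0:7,r1:Add2,r2:3,r3:6,r4:Add1,r5:5
  c3: CDB Add1=-2; issue MUL r5<-Mul1  regs: r0:7,r1:Add2,r2:3,r3:6,r4:-2,r5:Mul1
  c4: CDB Add2=-2; issue MUL r4<-Mul2  regs: r0:7,r1:-2,r2:3,r3:6,r4:Mul2,r5:Mul1
  c5: issue SUB r2<-Add1  regs: r0:7,r1:-2,r2:Add1,r3:6,r4:Mul2,r5:Mul1
  c6: issue ADD r2<-Add2  regs: r0:7,r1:-2,r2:Add2,r3:6,r4:Mul2,r5:Mul1
  c7: CDB Add1=-5; stall  regs: r0:7,r1:-2,r2:Add2,r3:6,r4:Mul2,r5:Mul1
  c8: CDB Add2=13; stall  regs: r0:7,r1:-2,r2:13,r3:6,r4:Mul2,r5:Mul1
  c9: CDB Mul1=-14; issue MUL r0<-Mul1  regs: r0:Mul1,r1:-2,r2:13,r3:6,r4:Mul2,r5:-14
  c10: CDB Mul2=4; issue SUB r4<-Add1  regs: r0:Mul1,r1:-2,r2:13,r3:6,r4:Add1,r5:-14
  c11: issue SUB r3<-Add2  regs: r0:Mul1,r1:-2,r2:13,r3:Add2,r4:Add1,r5:-14
  c12: stall  regs: r0:Mul1,r1:-2,r2:13,r3:Add2,r4:Add1,r5:-14
  c13: CDB Add2=27; issue ADD r5<-Add2  regs: r0:Mul1,r1:-2,r2:13,r3:27,r4:Add1,r5:Add2
  c14: CDB Mul1=42  regs: r0:42,r1:-2,r2:13,r3:27,r4:Add1,r5:Add2
  c15: -  regs: r0:42,r1:-2,r2:13,r3:27,r4:Add1,r5:Add2
  c16: CDB Add1=29  regs: r0:42,r1:-2,r2:13,r3:27,r4:29,r5:Add2

STATUS = VALUE 29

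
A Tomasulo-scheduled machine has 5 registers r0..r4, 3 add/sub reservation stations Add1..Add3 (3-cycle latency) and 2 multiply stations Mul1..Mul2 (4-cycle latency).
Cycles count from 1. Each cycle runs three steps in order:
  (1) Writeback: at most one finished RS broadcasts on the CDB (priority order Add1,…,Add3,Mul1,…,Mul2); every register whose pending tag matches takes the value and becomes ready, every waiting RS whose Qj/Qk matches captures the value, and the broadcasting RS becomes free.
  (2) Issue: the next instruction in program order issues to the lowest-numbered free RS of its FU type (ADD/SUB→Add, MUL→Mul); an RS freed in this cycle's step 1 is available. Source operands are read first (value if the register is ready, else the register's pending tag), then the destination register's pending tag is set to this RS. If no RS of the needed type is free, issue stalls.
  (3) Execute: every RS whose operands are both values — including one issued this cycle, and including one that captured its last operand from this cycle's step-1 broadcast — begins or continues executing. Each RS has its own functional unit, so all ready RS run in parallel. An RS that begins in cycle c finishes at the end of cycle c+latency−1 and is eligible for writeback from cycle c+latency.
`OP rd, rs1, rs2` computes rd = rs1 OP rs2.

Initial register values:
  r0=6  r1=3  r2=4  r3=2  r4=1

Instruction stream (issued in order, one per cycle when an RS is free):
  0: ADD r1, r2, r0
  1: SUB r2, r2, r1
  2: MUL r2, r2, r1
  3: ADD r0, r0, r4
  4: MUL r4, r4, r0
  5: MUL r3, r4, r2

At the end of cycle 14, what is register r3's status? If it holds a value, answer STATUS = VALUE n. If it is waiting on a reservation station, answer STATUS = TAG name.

  c1: issue ADD r1<-Add1  regs: r0:6,r1:Add1,r2:4,r3:2,r4:1
  c2: issue SUB r2<-Add2  regs: r0:6,r1:Add1,r2:Add2,r3:2,r4:1
  c3: issue MUL r2<-Mul1  regs: r0:6,r1:Add1,r2:Mul1,r3:2,r4:1
  c4: CDB Add1=10; issue ADD r0<-Add1  regs: r0:Add1,r1:10,r2:Mul1,r3:2,r4:1
  c5: issue MUL r4<-Mul2  regs: r0:Add1,r1:10,r2:Mul1,r3:2,r4:Mul2
  c6: stall  regs: r0:Add1,r1:10,r2:Mul1,r3:2,r4:Mul2
  c7: CDB Add1=7; stall  regs: r0:7,r1:10,r2:Mul1,r3:2,r4:Mul2
  c8: CDB Add2=-6; stall  regs: r0:7,r1:10,r2:Mul1,r3:2,r4:Mul2
  c9: stall  regs: r0:7,r1:10,r2:Mul1,r3:2,r4:Mul2
  c10: stall  regs: r0:7,r1:10,r2:Mul1,r3:2,r4:Mul2
  c11: CDB Mul2=7; issue MUL r3<-Mul2  regs: r0:7,r1:10,r2:Mul1,r3:Mul2,r4:7
  c12: CDB Mul1=-60  regs: r0:7,r1:10,r2:-60,r3:Mul2,r4:7
  c13: -  regs: r0:7,r1:10,r2:-60,r3:Mul2,r4:7
  c14: -  regs: r0:7,r1:10,r2:-60,r3:Mul2,r4:7

STATUS = TAG Mul2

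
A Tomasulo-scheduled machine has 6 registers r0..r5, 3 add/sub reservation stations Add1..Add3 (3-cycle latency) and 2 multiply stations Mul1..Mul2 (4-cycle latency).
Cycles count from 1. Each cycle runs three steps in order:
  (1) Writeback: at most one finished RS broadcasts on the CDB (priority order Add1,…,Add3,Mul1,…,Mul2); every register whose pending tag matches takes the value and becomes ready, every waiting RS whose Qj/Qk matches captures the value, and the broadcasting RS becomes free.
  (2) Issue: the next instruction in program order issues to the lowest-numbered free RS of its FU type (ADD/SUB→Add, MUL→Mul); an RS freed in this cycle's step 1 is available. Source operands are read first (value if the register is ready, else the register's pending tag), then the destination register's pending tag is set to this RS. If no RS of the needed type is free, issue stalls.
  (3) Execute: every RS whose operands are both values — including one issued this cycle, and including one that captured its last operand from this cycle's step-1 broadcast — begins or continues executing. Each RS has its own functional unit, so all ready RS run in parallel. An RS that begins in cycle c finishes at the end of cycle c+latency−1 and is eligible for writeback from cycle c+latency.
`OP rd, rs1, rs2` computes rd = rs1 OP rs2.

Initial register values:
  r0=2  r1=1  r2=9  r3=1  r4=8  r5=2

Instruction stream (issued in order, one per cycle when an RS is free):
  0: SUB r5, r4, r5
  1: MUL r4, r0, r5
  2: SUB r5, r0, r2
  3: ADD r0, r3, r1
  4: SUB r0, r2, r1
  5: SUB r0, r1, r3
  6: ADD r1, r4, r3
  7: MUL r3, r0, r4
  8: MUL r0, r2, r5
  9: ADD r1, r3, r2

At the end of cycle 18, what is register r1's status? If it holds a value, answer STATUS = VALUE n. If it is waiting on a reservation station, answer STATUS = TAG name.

  c1: issue SUB r5<-Add1  regs: r0:2,r1:1,r2:9,r3:1,r4:8,r5:Add1
  c2: issue MUL r4<-Mul1  regs: r0:2,r1:1,r2:9,r3:1,r4:Mul1,r5:Add1
  c3: issue SUB r5<-Add2  regs: r0:2,r1:1,r2:9,r3:1,r4:Mul1,r5:Add2
  c4: CDB Add1=6; issue ADD r0<-Add1  regs: r0:Add1,r1:1,r2:9,r3:1,r4:Mul1,r5:Add2
  c5: issue SUB r0<-Add3  regs: r0:Add3,r1:1,r2:9,r3:1,r4:Mul1,r5:Add2
  c6: CDB Add2=-7; issue SUB r0<-Add2  regs: r0:Add2,r1:1,r2:9,r3:1,r4:Mul1,r5:-7
  c7: CDB Add1=2; issue ADD r1<-Add1  regs: r0:Add2,r1:Add1,r2:9,r3:1,r4:Mul1,r5:-7
  c8: CDB Add3=8; issue MUL r3<-Mul2  regs: r0:Add2,r1:Add1,r2:9,r3:Mul2,r4:Mul1,r5:-7
  c9: CDB Add2=0; stall  regs: r0:0,r1:Add1,r2:9,r3:Mul2,r4:Mul1,r5:-7
  c10: CDB Mul1=12; issue MUL r0<-Mul1  regs: r0:Mul1,r1:Add1,r2:9,r3:Mul2,r4:12,r5:-7
  c11: issue ADD r1<-Add2  regs: r0:Mul1,r1:Add2,r2:9,r3:Mul2,r4:12,r5:-7
  c12: -  regs: r0:Mul1,r1:Add2,r2:9,r3:Mul2,r4:12,r5:-7
  c13: CDB Add1=13  regs: r0:Mul1,r1:Add2,r2:9,r3:Mul2,r4:12,r5:-7
  c14: CDB Mul1=-63  regs: r0:-63,r1:Add2,r2:9,r3:Mul2,r4:12,r5:-7
  c15: CDB Mul2=0  regs: r0:-63,r1:Add2,r2:9,r3:0,r4:12,r5:-7
  c16: -  regs: r0:-63,r1:Add2,r2:9,r3:0,r4:12,r5:-7
  c17: -  regs: r0:-63,r1:Add2,r2:9,r3:0,r4:12,r5:-7
  c18: CDB Add2=9  regs: r0:-63,r1:9,r2:9,r3:0,r4:12,r5:-7

STATUS = VALUE 9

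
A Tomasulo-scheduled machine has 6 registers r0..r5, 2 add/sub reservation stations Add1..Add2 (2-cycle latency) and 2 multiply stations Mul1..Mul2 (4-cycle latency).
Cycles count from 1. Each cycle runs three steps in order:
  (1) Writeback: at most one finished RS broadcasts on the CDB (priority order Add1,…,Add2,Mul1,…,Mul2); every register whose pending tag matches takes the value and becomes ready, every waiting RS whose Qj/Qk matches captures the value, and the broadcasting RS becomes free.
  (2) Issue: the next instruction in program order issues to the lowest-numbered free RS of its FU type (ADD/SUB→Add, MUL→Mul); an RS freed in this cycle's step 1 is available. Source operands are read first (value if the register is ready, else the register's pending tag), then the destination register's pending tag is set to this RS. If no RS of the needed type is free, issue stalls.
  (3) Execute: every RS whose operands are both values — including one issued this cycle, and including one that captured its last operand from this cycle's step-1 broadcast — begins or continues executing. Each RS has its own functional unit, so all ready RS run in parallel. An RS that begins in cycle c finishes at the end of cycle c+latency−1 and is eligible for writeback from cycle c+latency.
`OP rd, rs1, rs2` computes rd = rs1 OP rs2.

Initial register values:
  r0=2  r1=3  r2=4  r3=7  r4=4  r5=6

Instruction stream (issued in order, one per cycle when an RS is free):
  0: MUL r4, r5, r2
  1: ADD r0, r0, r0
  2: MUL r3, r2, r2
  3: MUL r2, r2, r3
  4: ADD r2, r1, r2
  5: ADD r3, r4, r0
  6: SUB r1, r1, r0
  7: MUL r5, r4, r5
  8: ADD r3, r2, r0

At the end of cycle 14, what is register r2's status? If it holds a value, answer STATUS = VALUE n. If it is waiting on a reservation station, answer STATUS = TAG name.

STATUS = VALUE 67

  c1: issue MUL r4<-Mul1  regs: r0:2,r1:3,r2:4,r3:7,r4:Mul1,r5:6
  c2: issue ADD r0<-Add1  regs: r0:Add1,r1:3,r2:4,r3:7,r4:Mul1,r5:6
  c3: issue MUL r3<-Mul2  regs: r0:Add1,r1:3,r2:4,r3:Mul2,r4:Mul1,r5:6
  c4: CDB Add1=4; stall  regs: r0:4,r1:3,r2:4,r3:Mul2,r4:Mul1,r5:6
  c5: CDB Mul1=24; issue MUL r2<-Mul1  regs: r0:4,r1:3,r2:Mul1,r3:Mul2,r4:24,r5:6
  c6: issue ADD r2<-Add1  regs: r0:4,r1:3,r2:Add1,r3:Mul2,r4:24,r5:6
  c7: CDB Mul2=16; issue ADD r3<-Add2  regs: r0:4,r1:3,r2:Add1,r3:Add2,r4:24,r5:6
  c8: stall  regs: r0:4,r1:3,r2:Add1,r3:Add2,r4:24,r5:6
  c9: CDB Add2=28; issue SUB r1<-Add2  regs: r0:4,r1:Add2,r2:Add1,r3:28,r4:24,r5:6
  c10: issue MUL r5<-Mul2  regs: r0:4,r1:Add2,r2:Add1,r3:28,r4:24,r5:Mul2
  c11: CDB Add2=-1; issue ADD r3<-Add2  regs: r0:4,r1:-1,r2:Add1,r3:Add2,r4:24,r5:Mul2
  c12: CDB Mul1=64  regs: r0:4,r1:-1,r2:Add1,r3:Add2,r4:24,r5:Mul2
  c13: -  regs: r0:4,r1:-1,r2:Add1,r3:Add2,r4:24,r5:Mul2
  c14: CDB Add1=67  regs: r0:4,r1:-1,r2:67,r3:Add2,r4:24,r5:Mul2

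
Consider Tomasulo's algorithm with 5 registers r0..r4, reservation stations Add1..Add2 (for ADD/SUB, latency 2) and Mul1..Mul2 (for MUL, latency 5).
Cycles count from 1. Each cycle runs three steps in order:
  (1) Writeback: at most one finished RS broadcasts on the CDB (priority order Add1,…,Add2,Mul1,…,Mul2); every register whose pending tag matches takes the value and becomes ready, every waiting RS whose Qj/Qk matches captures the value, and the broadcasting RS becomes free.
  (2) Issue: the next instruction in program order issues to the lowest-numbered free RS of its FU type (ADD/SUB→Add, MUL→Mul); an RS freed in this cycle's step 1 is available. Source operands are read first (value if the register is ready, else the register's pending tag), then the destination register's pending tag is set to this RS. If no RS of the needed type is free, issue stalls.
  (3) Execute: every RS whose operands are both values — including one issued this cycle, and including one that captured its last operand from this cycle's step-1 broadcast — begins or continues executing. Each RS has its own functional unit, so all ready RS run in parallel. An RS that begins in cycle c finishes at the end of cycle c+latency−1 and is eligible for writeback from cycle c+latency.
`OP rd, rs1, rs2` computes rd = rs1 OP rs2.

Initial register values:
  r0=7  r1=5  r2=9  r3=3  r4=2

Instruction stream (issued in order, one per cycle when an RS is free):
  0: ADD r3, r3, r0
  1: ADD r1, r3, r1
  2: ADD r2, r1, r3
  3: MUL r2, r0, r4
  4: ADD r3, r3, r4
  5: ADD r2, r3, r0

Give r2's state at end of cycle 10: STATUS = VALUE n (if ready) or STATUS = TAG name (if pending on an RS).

STATUS = VALUE 19

  c1: issue ADD r3<-Add1  regs: r0:7,r1:5,r2:9,r3:Add1,r4:2
  c2: issue ADD r1<-Add2  regs: r0:7,r1:Add2,r2:9,r3:Add1,r4:2
  c3: CDB Add1=10; issue ADD r2<-Add1  regs: r0:7,r1:Add2,r2:Add1,r3:10,r4:2
  c4: issue MUL r2<-Mul1  regs: r0:7,r1:Add2,r2:Mul1,r3:10,r4:2
  c5: CDB Add2=15; issue ADD r3<-Add2  regs: r0:7,r1:15,r2:Mul1,r3:Add2,r4:2
  c6: stall  regs: r0:7,r1:15,r2:Mul1,r3:Add2,r4:2
  c7: CDB Add1=25; issue ADD r2<-Add1  regs: r0:7,r1:15,r2:Add1,r3:Add2,r4:2
  c8: CDB Add2=12  regs: r0:7,r1:15,r2:Add1,r3:12,r4:2
  c9: CDB Mul1=14  regs: r0:7,r1:15,r2:Add1,r3:12,r4:2
  c10: CDB Add1=19  regs: r0:7,r1:15,r2:19,r3:12,r4:2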